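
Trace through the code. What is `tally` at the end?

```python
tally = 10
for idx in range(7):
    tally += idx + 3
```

Let's trace through this code step by step.

Initialize: tally = 10
Entering loop: for idx in range(7):

After execution: tally = 52
52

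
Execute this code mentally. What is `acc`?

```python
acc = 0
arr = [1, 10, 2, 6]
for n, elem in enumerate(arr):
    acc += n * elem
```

Let's trace through this code step by step.

Initialize: acc = 0
Initialize: arr = [1, 10, 2, 6]
Entering loop: for n, elem in enumerate(arr):

After execution: acc = 32
32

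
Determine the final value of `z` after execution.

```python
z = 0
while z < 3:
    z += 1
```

Let's trace through this code step by step.

Initialize: z = 0
Entering loop: while z < 3:

After execution: z = 3
3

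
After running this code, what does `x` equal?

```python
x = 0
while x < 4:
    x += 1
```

Let's trace through this code step by step.

Initialize: x = 0
Entering loop: while x < 4:

After execution: x = 4
4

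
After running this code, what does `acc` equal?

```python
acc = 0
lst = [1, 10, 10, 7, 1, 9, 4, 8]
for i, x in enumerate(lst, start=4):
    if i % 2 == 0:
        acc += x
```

Let's trace through this code step by step.

Initialize: acc = 0
Initialize: lst = [1, 10, 10, 7, 1, 9, 4, 8]
Entering loop: for i, x in enumerate(lst, start=4):

After execution: acc = 16
16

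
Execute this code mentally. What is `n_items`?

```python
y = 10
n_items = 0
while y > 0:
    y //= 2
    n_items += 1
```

Let's trace through this code step by step.

Initialize: y = 10
Initialize: n_items = 0
Entering loop: while y > 0:

After execution: n_items = 4
4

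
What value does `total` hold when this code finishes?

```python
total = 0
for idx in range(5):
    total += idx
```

Let's trace through this code step by step.

Initialize: total = 0
Entering loop: for idx in range(5):

After execution: total = 10
10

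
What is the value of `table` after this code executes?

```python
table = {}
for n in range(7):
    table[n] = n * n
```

Let's trace through this code step by step.

Initialize: table = {}
Entering loop: for n in range(7):

After execution: table = {0: 0, 1: 1, 2: 4, 3: 9, 4: 16, 5: 25, 6: 36}
{0: 0, 1: 1, 2: 4, 3: 9, 4: 16, 5: 25, 6: 36}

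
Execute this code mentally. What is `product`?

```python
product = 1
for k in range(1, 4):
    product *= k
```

Let's trace through this code step by step.

Initialize: product = 1
Entering loop: for k in range(1, 4):

After execution: product = 6
6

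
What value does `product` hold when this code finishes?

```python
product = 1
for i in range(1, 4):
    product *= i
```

Let's trace through this code step by step.

Initialize: product = 1
Entering loop: for i in range(1, 4):

After execution: product = 6
6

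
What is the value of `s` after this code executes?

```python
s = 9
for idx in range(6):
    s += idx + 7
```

Let's trace through this code step by step.

Initialize: s = 9
Entering loop: for idx in range(6):

After execution: s = 66
66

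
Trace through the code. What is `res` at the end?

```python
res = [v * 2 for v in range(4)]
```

Let's trace through this code step by step.

Initialize: res = [v * 2 for v in range(4)]

After execution: res = [0, 2, 4, 6]
[0, 2, 4, 6]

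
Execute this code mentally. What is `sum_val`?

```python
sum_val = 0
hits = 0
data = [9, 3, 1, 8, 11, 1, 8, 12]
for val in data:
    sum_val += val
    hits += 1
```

Let's trace through this code step by step.

Initialize: sum_val = 0
Initialize: hits = 0
Initialize: data = [9, 3, 1, 8, 11, 1, 8, 12]
Entering loop: for val in data:

After execution: sum_val = 53
53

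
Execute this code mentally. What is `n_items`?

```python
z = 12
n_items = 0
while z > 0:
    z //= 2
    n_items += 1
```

Let's trace through this code step by step.

Initialize: z = 12
Initialize: n_items = 0
Entering loop: while z > 0:

After execution: n_items = 4
4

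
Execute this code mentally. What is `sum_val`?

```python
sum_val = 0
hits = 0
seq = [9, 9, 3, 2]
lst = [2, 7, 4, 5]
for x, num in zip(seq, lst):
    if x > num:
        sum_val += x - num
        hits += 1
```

Let's trace through this code step by step.

Initialize: sum_val = 0
Initialize: hits = 0
Initialize: seq = [9, 9, 3, 2]
Initialize: lst = [2, 7, 4, 5]
Entering loop: for x, num in zip(seq, lst):

After execution: sum_val = 9
9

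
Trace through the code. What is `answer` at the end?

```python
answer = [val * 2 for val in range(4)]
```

Let's trace through this code step by step.

Initialize: answer = [val * 2 for val in range(4)]

After execution: answer = [0, 2, 4, 6]
[0, 2, 4, 6]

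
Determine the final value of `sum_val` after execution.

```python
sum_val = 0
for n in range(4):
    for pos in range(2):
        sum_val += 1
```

Let's trace through this code step by step.

Initialize: sum_val = 0
Entering loop: for n in range(4):

After execution: sum_val = 8
8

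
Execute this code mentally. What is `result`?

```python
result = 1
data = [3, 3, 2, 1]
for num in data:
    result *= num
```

Let's trace through this code step by step.

Initialize: result = 1
Initialize: data = [3, 3, 2, 1]
Entering loop: for num in data:

After execution: result = 18
18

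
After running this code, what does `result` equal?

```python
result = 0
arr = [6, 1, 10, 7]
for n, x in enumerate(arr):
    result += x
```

Let's trace through this code step by step.

Initialize: result = 0
Initialize: arr = [6, 1, 10, 7]
Entering loop: for n, x in enumerate(arr):

After execution: result = 24
24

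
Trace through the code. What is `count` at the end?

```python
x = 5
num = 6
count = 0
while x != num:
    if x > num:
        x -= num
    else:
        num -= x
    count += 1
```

Let's trace through this code step by step.

Initialize: x = 5
Initialize: num = 6
Initialize: count = 0
Entering loop: while x != num:

After execution: count = 5
5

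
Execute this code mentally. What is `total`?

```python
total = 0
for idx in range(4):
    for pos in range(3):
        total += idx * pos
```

Let's trace through this code step by step.

Initialize: total = 0
Entering loop: for idx in range(4):

After execution: total = 18
18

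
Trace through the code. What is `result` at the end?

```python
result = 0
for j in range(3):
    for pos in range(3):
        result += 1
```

Let's trace through this code step by step.

Initialize: result = 0
Entering loop: for j in range(3):

After execution: result = 9
9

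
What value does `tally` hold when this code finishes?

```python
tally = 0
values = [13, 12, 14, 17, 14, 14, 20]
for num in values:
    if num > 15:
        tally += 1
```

Let's trace through this code step by step.

Initialize: tally = 0
Initialize: values = [13, 12, 14, 17, 14, 14, 20]
Entering loop: for num in values:

After execution: tally = 2
2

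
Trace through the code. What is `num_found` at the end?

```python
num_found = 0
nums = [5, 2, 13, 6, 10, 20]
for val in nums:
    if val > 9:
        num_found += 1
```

Let's trace through this code step by step.

Initialize: num_found = 0
Initialize: nums = [5, 2, 13, 6, 10, 20]
Entering loop: for val in nums:

After execution: num_found = 3
3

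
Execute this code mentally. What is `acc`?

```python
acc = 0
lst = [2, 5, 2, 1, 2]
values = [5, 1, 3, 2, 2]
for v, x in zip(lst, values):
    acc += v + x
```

Let's trace through this code step by step.

Initialize: acc = 0
Initialize: lst = [2, 5, 2, 1, 2]
Initialize: values = [5, 1, 3, 2, 2]
Entering loop: for v, x in zip(lst, values):

After execution: acc = 25
25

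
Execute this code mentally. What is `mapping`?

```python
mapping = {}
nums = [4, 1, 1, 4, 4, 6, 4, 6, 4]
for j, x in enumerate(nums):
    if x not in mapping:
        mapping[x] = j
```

Let's trace through this code step by step.

Initialize: mapping = {}
Initialize: nums = [4, 1, 1, 4, 4, 6, 4, 6, 4]
Entering loop: for j, x in enumerate(nums):

After execution: mapping = {4: 0, 1: 1, 6: 5}
{4: 0, 1: 1, 6: 5}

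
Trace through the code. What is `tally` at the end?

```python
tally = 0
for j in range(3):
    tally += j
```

Let's trace through this code step by step.

Initialize: tally = 0
Entering loop: for j in range(3):

After execution: tally = 3
3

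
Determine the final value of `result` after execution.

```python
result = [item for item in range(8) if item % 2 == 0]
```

Let's trace through this code step by step.

Initialize: result = [item for item in range(8) if item % 2 == 0]

After execution: result = [0, 2, 4, 6]
[0, 2, 4, 6]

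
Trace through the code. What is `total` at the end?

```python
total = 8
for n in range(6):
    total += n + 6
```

Let's trace through this code step by step.

Initialize: total = 8
Entering loop: for n in range(6):

After execution: total = 59
59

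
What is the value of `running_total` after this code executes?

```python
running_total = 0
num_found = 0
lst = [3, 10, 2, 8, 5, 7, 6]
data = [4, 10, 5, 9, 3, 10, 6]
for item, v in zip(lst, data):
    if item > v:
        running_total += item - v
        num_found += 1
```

Let's trace through this code step by step.

Initialize: running_total = 0
Initialize: num_found = 0
Initialize: lst = [3, 10, 2, 8, 5, 7, 6]
Initialize: data = [4, 10, 5, 9, 3, 10, 6]
Entering loop: for item, v in zip(lst, data):

After execution: running_total = 2
2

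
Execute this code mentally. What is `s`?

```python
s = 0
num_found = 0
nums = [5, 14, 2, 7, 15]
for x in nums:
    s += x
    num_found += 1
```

Let's trace through this code step by step.

Initialize: s = 0
Initialize: num_found = 0
Initialize: nums = [5, 14, 2, 7, 15]
Entering loop: for x in nums:

After execution: s = 43
43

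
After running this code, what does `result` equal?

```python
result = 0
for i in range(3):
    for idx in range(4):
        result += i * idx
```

Let's trace through this code step by step.

Initialize: result = 0
Entering loop: for i in range(3):

After execution: result = 18
18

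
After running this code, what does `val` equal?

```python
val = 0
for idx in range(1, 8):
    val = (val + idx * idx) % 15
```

Let's trace through this code step by step.

Initialize: val = 0
Entering loop: for idx in range(1, 8):

After execution: val = 5
5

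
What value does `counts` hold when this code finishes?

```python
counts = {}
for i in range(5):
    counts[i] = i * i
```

Let's trace through this code step by step.

Initialize: counts = {}
Entering loop: for i in range(5):

After execution: counts = {0: 0, 1: 1, 2: 4, 3: 9, 4: 16}
{0: 0, 1: 1, 2: 4, 3: 9, 4: 16}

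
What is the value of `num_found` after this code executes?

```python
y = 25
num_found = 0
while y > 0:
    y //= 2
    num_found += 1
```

Let's trace through this code step by step.

Initialize: y = 25
Initialize: num_found = 0
Entering loop: while y > 0:

After execution: num_found = 5
5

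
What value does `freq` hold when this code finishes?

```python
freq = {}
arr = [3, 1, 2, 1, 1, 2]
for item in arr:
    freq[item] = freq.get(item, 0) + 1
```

Let's trace through this code step by step.

Initialize: freq = {}
Initialize: arr = [3, 1, 2, 1, 1, 2]
Entering loop: for item in arr:

After execution: freq = {3: 1, 1: 3, 2: 2}
{3: 1, 1: 3, 2: 2}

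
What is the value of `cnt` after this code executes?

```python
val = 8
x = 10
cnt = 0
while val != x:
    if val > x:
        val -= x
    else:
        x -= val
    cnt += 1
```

Let's trace through this code step by step.

Initialize: val = 8
Initialize: x = 10
Initialize: cnt = 0
Entering loop: while val != x:

After execution: cnt = 4
4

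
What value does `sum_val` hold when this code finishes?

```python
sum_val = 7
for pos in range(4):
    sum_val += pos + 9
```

Let's trace through this code step by step.

Initialize: sum_val = 7
Entering loop: for pos in range(4):

After execution: sum_val = 49
49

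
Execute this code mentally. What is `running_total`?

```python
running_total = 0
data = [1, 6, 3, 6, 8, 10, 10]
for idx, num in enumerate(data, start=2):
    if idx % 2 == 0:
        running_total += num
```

Let's trace through this code step by step.

Initialize: running_total = 0
Initialize: data = [1, 6, 3, 6, 8, 10, 10]
Entering loop: for idx, num in enumerate(data, start=2):

After execution: running_total = 22
22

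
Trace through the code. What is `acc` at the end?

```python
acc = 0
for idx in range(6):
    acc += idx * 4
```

Let's trace through this code step by step.

Initialize: acc = 0
Entering loop: for idx in range(6):

After execution: acc = 60
60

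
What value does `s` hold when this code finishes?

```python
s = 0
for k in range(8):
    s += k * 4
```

Let's trace through this code step by step.

Initialize: s = 0
Entering loop: for k in range(8):

After execution: s = 112
112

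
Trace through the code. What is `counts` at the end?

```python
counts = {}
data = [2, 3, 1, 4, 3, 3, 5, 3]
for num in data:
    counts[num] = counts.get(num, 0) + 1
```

Let's trace through this code step by step.

Initialize: counts = {}
Initialize: data = [2, 3, 1, 4, 3, 3, 5, 3]
Entering loop: for num in data:

After execution: counts = {2: 1, 3: 4, 1: 1, 4: 1, 5: 1}
{2: 1, 3: 4, 1: 1, 4: 1, 5: 1}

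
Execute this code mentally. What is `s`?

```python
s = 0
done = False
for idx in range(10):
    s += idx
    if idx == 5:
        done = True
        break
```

Let's trace through this code step by step.

Initialize: s = 0
Initialize: done = False
Entering loop: for idx in range(10):

After execution: s = 15
15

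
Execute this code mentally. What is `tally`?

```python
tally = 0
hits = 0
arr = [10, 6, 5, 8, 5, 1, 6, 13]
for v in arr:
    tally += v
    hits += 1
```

Let's trace through this code step by step.

Initialize: tally = 0
Initialize: hits = 0
Initialize: arr = [10, 6, 5, 8, 5, 1, 6, 13]
Entering loop: for v in arr:

After execution: tally = 54
54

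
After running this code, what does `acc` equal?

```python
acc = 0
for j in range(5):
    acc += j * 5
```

Let's trace through this code step by step.

Initialize: acc = 0
Entering loop: for j in range(5):

After execution: acc = 50
50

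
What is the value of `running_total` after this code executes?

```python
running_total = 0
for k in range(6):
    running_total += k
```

Let's trace through this code step by step.

Initialize: running_total = 0
Entering loop: for k in range(6):

After execution: running_total = 15
15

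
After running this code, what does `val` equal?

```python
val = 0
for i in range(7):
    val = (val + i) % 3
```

Let's trace through this code step by step.

Initialize: val = 0
Entering loop: for i in range(7):

After execution: val = 0
0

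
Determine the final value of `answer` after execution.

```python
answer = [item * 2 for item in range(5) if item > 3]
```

Let's trace through this code step by step.

Initialize: answer = [item * 2 for item in range(5) if item > 3]

After execution: answer = [8]
[8]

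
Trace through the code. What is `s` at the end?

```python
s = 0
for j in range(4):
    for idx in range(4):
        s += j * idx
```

Let's trace through this code step by step.

Initialize: s = 0
Entering loop: for j in range(4):

After execution: s = 36
36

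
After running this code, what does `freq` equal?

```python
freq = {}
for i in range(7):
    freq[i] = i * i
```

Let's trace through this code step by step.

Initialize: freq = {}
Entering loop: for i in range(7):

After execution: freq = {0: 0, 1: 1, 2: 4, 3: 9, 4: 16, 5: 25, 6: 36}
{0: 0, 1: 1, 2: 4, 3: 9, 4: 16, 5: 25, 6: 36}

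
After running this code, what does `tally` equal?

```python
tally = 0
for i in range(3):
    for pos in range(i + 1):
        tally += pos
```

Let's trace through this code step by step.

Initialize: tally = 0
Entering loop: for i in range(3):

After execution: tally = 4
4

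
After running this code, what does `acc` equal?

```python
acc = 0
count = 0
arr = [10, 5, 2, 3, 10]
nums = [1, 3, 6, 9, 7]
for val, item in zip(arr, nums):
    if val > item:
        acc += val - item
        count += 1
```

Let's trace through this code step by step.

Initialize: acc = 0
Initialize: count = 0
Initialize: arr = [10, 5, 2, 3, 10]
Initialize: nums = [1, 3, 6, 9, 7]
Entering loop: for val, item in zip(arr, nums):

After execution: acc = 14
14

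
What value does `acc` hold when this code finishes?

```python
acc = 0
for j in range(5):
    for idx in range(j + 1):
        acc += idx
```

Let's trace through this code step by step.

Initialize: acc = 0
Entering loop: for j in range(5):

After execution: acc = 20
20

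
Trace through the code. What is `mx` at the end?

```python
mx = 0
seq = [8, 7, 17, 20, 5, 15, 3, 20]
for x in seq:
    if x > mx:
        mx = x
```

Let's trace through this code step by step.

Initialize: mx = 0
Initialize: seq = [8, 7, 17, 20, 5, 15, 3, 20]
Entering loop: for x in seq:

After execution: mx = 20
20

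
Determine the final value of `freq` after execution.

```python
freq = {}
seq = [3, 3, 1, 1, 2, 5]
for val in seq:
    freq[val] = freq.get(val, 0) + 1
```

Let's trace through this code step by step.

Initialize: freq = {}
Initialize: seq = [3, 3, 1, 1, 2, 5]
Entering loop: for val in seq:

After execution: freq = {3: 2, 1: 2, 2: 1, 5: 1}
{3: 2, 1: 2, 2: 1, 5: 1}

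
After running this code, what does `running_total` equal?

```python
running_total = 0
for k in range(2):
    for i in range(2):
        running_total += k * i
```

Let's trace through this code step by step.

Initialize: running_total = 0
Entering loop: for k in range(2):

After execution: running_total = 1
1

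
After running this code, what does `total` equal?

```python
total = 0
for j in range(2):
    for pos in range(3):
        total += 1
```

Let's trace through this code step by step.

Initialize: total = 0
Entering loop: for j in range(2):

After execution: total = 6
6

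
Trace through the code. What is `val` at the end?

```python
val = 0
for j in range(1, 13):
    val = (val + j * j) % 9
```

Let's trace through this code step by step.

Initialize: val = 0
Entering loop: for j in range(1, 13):

After execution: val = 2
2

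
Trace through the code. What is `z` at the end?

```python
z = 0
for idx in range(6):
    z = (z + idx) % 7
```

Let's trace through this code step by step.

Initialize: z = 0
Entering loop: for idx in range(6):

After execution: z = 1
1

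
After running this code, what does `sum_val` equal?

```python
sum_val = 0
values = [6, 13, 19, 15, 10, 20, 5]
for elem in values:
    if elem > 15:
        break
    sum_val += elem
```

Let's trace through this code step by step.

Initialize: sum_val = 0
Initialize: values = [6, 13, 19, 15, 10, 20, 5]
Entering loop: for elem in values:

After execution: sum_val = 19
19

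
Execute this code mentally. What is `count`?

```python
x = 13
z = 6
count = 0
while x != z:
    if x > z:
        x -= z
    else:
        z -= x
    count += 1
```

Let's trace through this code step by step.

Initialize: x = 13
Initialize: z = 6
Initialize: count = 0
Entering loop: while x != z:

After execution: count = 7
7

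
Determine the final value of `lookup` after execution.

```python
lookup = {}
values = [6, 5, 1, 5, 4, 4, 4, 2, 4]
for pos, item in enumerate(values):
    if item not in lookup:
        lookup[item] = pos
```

Let's trace through this code step by step.

Initialize: lookup = {}
Initialize: values = [6, 5, 1, 5, 4, 4, 4, 2, 4]
Entering loop: for pos, item in enumerate(values):

After execution: lookup = {6: 0, 5: 1, 1: 2, 4: 4, 2: 7}
{6: 0, 5: 1, 1: 2, 4: 4, 2: 7}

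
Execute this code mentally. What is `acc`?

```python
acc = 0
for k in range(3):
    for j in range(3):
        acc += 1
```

Let's trace through this code step by step.

Initialize: acc = 0
Entering loop: for k in range(3):

After execution: acc = 9
9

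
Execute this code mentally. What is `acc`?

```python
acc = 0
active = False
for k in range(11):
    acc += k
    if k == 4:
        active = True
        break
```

Let's trace through this code step by step.

Initialize: acc = 0
Initialize: active = False
Entering loop: for k in range(11):

After execution: acc = 10
10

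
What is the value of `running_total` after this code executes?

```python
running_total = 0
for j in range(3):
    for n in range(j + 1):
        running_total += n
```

Let's trace through this code step by step.

Initialize: running_total = 0
Entering loop: for j in range(3):

After execution: running_total = 4
4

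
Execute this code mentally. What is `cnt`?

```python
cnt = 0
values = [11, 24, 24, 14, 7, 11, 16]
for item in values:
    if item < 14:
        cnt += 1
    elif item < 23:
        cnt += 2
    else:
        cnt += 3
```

Let's trace through this code step by step.

Initialize: cnt = 0
Initialize: values = [11, 24, 24, 14, 7, 11, 16]
Entering loop: for item in values:

After execution: cnt = 13
13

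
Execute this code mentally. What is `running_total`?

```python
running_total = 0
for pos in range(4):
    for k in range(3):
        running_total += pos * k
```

Let's trace through this code step by step.

Initialize: running_total = 0
Entering loop: for pos in range(4):

After execution: running_total = 18
18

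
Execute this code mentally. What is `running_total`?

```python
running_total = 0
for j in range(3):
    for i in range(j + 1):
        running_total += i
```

Let's trace through this code step by step.

Initialize: running_total = 0
Entering loop: for j in range(3):

After execution: running_total = 4
4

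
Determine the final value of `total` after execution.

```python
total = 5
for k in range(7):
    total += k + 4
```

Let's trace through this code step by step.

Initialize: total = 5
Entering loop: for k in range(7):

After execution: total = 54
54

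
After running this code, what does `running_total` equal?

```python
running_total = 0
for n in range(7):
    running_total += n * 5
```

Let's trace through this code step by step.

Initialize: running_total = 0
Entering loop: for n in range(7):

After execution: running_total = 105
105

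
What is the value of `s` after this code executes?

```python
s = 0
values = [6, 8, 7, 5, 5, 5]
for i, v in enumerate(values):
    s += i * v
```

Let's trace through this code step by step.

Initialize: s = 0
Initialize: values = [6, 8, 7, 5, 5, 5]
Entering loop: for i, v in enumerate(values):

After execution: s = 82
82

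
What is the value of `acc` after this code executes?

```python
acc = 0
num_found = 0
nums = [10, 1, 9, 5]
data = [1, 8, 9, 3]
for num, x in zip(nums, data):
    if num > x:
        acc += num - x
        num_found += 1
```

Let's trace through this code step by step.

Initialize: acc = 0
Initialize: num_found = 0
Initialize: nums = [10, 1, 9, 5]
Initialize: data = [1, 8, 9, 3]
Entering loop: for num, x in zip(nums, data):

After execution: acc = 11
11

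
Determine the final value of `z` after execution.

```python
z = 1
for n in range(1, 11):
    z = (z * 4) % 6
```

Let's trace through this code step by step.

Initialize: z = 1
Entering loop: for n in range(1, 11):

After execution: z = 4
4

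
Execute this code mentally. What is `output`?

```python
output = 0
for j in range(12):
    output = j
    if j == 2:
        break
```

Let's trace through this code step by step.

Initialize: output = 0
Entering loop: for j in range(12):

After execution: output = 2
2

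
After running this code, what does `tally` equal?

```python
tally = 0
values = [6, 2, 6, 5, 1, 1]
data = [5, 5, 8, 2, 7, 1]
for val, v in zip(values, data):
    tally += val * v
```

Let's trace through this code step by step.

Initialize: tally = 0
Initialize: values = [6, 2, 6, 5, 1, 1]
Initialize: data = [5, 5, 8, 2, 7, 1]
Entering loop: for val, v in zip(values, data):

After execution: tally = 106
106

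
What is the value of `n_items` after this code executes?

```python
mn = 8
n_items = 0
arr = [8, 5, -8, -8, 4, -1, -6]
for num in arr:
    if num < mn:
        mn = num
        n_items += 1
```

Let's trace through this code step by step.

Initialize: mn = 8
Initialize: n_items = 0
Initialize: arr = [8, 5, -8, -8, 4, -1, -6]
Entering loop: for num in arr:

After execution: n_items = 2
2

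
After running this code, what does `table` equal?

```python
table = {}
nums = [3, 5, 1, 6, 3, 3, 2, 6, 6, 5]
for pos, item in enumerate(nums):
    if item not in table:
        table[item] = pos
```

Let's trace through this code step by step.

Initialize: table = {}
Initialize: nums = [3, 5, 1, 6, 3, 3, 2, 6, 6, 5]
Entering loop: for pos, item in enumerate(nums):

After execution: table = {3: 0, 5: 1, 1: 2, 6: 3, 2: 6}
{3: 0, 5: 1, 1: 2, 6: 3, 2: 6}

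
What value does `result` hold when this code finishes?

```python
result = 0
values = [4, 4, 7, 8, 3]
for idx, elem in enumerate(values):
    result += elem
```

Let's trace through this code step by step.

Initialize: result = 0
Initialize: values = [4, 4, 7, 8, 3]
Entering loop: for idx, elem in enumerate(values):

After execution: result = 26
26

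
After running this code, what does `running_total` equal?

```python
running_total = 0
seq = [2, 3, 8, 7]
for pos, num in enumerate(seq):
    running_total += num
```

Let's trace through this code step by step.

Initialize: running_total = 0
Initialize: seq = [2, 3, 8, 7]
Entering loop: for pos, num in enumerate(seq):

After execution: running_total = 20
20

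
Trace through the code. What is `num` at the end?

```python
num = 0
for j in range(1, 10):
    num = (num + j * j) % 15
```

Let's trace through this code step by step.

Initialize: num = 0
Entering loop: for j in range(1, 10):

After execution: num = 0
0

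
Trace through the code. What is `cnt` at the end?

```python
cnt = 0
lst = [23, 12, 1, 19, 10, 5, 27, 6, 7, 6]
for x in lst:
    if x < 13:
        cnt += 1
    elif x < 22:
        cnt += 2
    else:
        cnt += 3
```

Let's trace through this code step by step.

Initialize: cnt = 0
Initialize: lst = [23, 12, 1, 19, 10, 5, 27, 6, 7, 6]
Entering loop: for x in lst:

After execution: cnt = 15
15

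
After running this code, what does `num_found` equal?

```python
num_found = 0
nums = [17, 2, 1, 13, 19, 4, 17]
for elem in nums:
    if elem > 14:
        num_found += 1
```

Let's trace through this code step by step.

Initialize: num_found = 0
Initialize: nums = [17, 2, 1, 13, 19, 4, 17]
Entering loop: for elem in nums:

After execution: num_found = 3
3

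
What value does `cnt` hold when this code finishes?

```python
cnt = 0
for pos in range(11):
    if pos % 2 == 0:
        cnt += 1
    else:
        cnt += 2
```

Let's trace through this code step by step.

Initialize: cnt = 0
Entering loop: for pos in range(11):

After execution: cnt = 16
16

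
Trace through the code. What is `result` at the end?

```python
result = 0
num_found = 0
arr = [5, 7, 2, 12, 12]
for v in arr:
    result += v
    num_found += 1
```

Let's trace through this code step by step.

Initialize: result = 0
Initialize: num_found = 0
Initialize: arr = [5, 7, 2, 12, 12]
Entering loop: for v in arr:

After execution: result = 38
38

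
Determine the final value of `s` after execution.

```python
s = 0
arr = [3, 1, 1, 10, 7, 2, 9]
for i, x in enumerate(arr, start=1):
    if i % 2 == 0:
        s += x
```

Let's trace through this code step by step.

Initialize: s = 0
Initialize: arr = [3, 1, 1, 10, 7, 2, 9]
Entering loop: for i, x in enumerate(arr, start=1):

After execution: s = 13
13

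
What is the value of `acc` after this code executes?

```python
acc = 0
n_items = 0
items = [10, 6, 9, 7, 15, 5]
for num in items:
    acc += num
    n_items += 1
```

Let's trace through this code step by step.

Initialize: acc = 0
Initialize: n_items = 0
Initialize: items = [10, 6, 9, 7, 15, 5]
Entering loop: for num in items:

After execution: acc = 52
52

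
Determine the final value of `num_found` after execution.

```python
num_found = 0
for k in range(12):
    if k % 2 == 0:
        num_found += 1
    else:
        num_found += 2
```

Let's trace through this code step by step.

Initialize: num_found = 0
Entering loop: for k in range(12):

After execution: num_found = 18
18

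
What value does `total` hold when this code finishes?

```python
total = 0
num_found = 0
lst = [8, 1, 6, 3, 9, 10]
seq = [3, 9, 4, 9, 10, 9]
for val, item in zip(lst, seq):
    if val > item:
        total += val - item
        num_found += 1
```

Let's trace through this code step by step.

Initialize: total = 0
Initialize: num_found = 0
Initialize: lst = [8, 1, 6, 3, 9, 10]
Initialize: seq = [3, 9, 4, 9, 10, 9]
Entering loop: for val, item in zip(lst, seq):

After execution: total = 8
8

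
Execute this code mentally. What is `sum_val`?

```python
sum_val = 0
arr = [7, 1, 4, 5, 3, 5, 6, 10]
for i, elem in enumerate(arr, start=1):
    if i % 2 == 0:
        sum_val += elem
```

Let's trace through this code step by step.

Initialize: sum_val = 0
Initialize: arr = [7, 1, 4, 5, 3, 5, 6, 10]
Entering loop: for i, elem in enumerate(arr, start=1):

After execution: sum_val = 21
21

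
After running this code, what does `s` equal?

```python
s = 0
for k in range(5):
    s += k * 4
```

Let's trace through this code step by step.

Initialize: s = 0
Entering loop: for k in range(5):

After execution: s = 40
40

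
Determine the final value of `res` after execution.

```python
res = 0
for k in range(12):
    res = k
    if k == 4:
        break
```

Let's trace through this code step by step.

Initialize: res = 0
Entering loop: for k in range(12):

After execution: res = 4
4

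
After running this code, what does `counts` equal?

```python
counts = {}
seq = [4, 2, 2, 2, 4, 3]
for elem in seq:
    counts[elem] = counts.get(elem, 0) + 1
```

Let's trace through this code step by step.

Initialize: counts = {}
Initialize: seq = [4, 2, 2, 2, 4, 3]
Entering loop: for elem in seq:

After execution: counts = {4: 2, 2: 3, 3: 1}
{4: 2, 2: 3, 3: 1}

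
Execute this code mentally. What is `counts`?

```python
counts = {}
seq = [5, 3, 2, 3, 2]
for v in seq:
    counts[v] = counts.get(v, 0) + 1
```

Let's trace through this code step by step.

Initialize: counts = {}
Initialize: seq = [5, 3, 2, 3, 2]
Entering loop: for v in seq:

After execution: counts = {5: 1, 3: 2, 2: 2}
{5: 1, 3: 2, 2: 2}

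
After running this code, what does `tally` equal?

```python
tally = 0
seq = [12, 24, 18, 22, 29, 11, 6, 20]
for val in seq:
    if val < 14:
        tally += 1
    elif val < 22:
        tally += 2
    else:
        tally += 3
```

Let's trace through this code step by step.

Initialize: tally = 0
Initialize: seq = [12, 24, 18, 22, 29, 11, 6, 20]
Entering loop: for val in seq:

After execution: tally = 16
16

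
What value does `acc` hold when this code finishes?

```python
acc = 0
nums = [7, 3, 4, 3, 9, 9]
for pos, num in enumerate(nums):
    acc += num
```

Let's trace through this code step by step.

Initialize: acc = 0
Initialize: nums = [7, 3, 4, 3, 9, 9]
Entering loop: for pos, num in enumerate(nums):

After execution: acc = 35
35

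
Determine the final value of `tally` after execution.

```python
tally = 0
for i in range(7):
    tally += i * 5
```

Let's trace through this code step by step.

Initialize: tally = 0
Entering loop: for i in range(7):

After execution: tally = 105
105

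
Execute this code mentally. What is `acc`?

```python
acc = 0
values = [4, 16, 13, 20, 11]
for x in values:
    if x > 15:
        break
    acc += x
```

Let's trace through this code step by step.

Initialize: acc = 0
Initialize: values = [4, 16, 13, 20, 11]
Entering loop: for x in values:

After execution: acc = 4
4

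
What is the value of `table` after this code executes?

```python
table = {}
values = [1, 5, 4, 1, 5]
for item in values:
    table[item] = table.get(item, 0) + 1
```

Let's trace through this code step by step.

Initialize: table = {}
Initialize: values = [1, 5, 4, 1, 5]
Entering loop: for item in values:

After execution: table = {1: 2, 5: 2, 4: 1}
{1: 2, 5: 2, 4: 1}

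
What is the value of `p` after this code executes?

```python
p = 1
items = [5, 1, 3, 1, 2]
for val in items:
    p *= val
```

Let's trace through this code step by step.

Initialize: p = 1
Initialize: items = [5, 1, 3, 1, 2]
Entering loop: for val in items:

After execution: p = 30
30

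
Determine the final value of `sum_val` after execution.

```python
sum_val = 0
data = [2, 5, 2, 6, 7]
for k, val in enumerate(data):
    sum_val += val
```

Let's trace through this code step by step.

Initialize: sum_val = 0
Initialize: data = [2, 5, 2, 6, 7]
Entering loop: for k, val in enumerate(data):

After execution: sum_val = 22
22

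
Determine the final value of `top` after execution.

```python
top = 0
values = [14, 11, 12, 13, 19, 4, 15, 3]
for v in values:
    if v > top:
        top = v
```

Let's trace through this code step by step.

Initialize: top = 0
Initialize: values = [14, 11, 12, 13, 19, 4, 15, 3]
Entering loop: for v in values:

After execution: top = 19
19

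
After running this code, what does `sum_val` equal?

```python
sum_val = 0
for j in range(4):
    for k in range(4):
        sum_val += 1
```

Let's trace through this code step by step.

Initialize: sum_val = 0
Entering loop: for j in range(4):

After execution: sum_val = 16
16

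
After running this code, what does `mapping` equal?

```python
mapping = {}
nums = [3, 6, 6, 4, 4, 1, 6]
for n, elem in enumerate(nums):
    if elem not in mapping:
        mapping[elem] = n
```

Let's trace through this code step by step.

Initialize: mapping = {}
Initialize: nums = [3, 6, 6, 4, 4, 1, 6]
Entering loop: for n, elem in enumerate(nums):

After execution: mapping = {3: 0, 6: 1, 4: 3, 1: 5}
{3: 0, 6: 1, 4: 3, 1: 5}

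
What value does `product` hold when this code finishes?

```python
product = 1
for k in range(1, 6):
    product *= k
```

Let's trace through this code step by step.

Initialize: product = 1
Entering loop: for k in range(1, 6):

After execution: product = 120
120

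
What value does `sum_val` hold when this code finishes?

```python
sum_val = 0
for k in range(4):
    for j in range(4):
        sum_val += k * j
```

Let's trace through this code step by step.

Initialize: sum_val = 0
Entering loop: for k in range(4):

After execution: sum_val = 36
36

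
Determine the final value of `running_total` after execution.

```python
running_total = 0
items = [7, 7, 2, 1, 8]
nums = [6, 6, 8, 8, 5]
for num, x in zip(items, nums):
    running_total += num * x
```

Let's trace through this code step by step.

Initialize: running_total = 0
Initialize: items = [7, 7, 2, 1, 8]
Initialize: nums = [6, 6, 8, 8, 5]
Entering loop: for num, x in zip(items, nums):

After execution: running_total = 148
148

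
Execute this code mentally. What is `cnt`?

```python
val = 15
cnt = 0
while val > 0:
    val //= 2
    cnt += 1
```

Let's trace through this code step by step.

Initialize: val = 15
Initialize: cnt = 0
Entering loop: while val > 0:

After execution: cnt = 4
4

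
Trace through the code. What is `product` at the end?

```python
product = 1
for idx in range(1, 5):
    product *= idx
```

Let's trace through this code step by step.

Initialize: product = 1
Entering loop: for idx in range(1, 5):

After execution: product = 24
24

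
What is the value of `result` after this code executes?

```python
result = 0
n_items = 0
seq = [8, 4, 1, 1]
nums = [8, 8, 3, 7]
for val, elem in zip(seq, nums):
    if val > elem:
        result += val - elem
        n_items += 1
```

Let's trace through this code step by step.

Initialize: result = 0
Initialize: n_items = 0
Initialize: seq = [8, 4, 1, 1]
Initialize: nums = [8, 8, 3, 7]
Entering loop: for val, elem in zip(seq, nums):

After execution: result = 0
0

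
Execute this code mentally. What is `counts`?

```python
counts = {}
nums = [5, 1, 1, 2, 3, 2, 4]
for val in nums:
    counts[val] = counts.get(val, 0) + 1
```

Let's trace through this code step by step.

Initialize: counts = {}
Initialize: nums = [5, 1, 1, 2, 3, 2, 4]
Entering loop: for val in nums:

After execution: counts = {5: 1, 1: 2, 2: 2, 3: 1, 4: 1}
{5: 1, 1: 2, 2: 2, 3: 1, 4: 1}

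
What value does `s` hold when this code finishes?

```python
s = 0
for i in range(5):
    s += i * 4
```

Let's trace through this code step by step.

Initialize: s = 0
Entering loop: for i in range(5):

After execution: s = 40
40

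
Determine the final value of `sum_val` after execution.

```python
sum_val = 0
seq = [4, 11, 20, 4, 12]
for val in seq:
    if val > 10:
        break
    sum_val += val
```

Let's trace through this code step by step.

Initialize: sum_val = 0
Initialize: seq = [4, 11, 20, 4, 12]
Entering loop: for val in seq:

After execution: sum_val = 4
4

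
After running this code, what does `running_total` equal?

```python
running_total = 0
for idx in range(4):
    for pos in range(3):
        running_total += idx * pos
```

Let's trace through this code step by step.

Initialize: running_total = 0
Entering loop: for idx in range(4):

After execution: running_total = 18
18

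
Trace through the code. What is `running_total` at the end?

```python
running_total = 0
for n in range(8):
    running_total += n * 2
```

Let's trace through this code step by step.

Initialize: running_total = 0
Entering loop: for n in range(8):

After execution: running_total = 56
56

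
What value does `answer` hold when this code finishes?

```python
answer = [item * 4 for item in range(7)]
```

Let's trace through this code step by step.

Initialize: answer = [item * 4 for item in range(7)]

After execution: answer = [0, 4, 8, 12, 16, 20, 24]
[0, 4, 8, 12, 16, 20, 24]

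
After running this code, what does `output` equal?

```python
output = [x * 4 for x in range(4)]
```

Let's trace through this code step by step.

Initialize: output = [x * 4 for x in range(4)]

After execution: output = [0, 4, 8, 12]
[0, 4, 8, 12]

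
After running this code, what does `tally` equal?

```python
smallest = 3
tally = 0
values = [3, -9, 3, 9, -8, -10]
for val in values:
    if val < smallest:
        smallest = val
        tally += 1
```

Let's trace through this code step by step.

Initialize: smallest = 3
Initialize: tally = 0
Initialize: values = [3, -9, 3, 9, -8, -10]
Entering loop: for val in values:

After execution: tally = 2
2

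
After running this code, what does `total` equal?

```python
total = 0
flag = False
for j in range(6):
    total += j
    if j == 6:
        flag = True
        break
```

Let's trace through this code step by step.

Initialize: total = 0
Initialize: flag = False
Entering loop: for j in range(6):

After execution: total = 15
15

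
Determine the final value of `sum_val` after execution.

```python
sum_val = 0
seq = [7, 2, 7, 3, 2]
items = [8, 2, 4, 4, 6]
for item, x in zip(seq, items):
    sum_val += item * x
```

Let's trace through this code step by step.

Initialize: sum_val = 0
Initialize: seq = [7, 2, 7, 3, 2]
Initialize: items = [8, 2, 4, 4, 6]
Entering loop: for item, x in zip(seq, items):

After execution: sum_val = 112
112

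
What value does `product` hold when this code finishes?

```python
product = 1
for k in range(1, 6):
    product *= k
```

Let's trace through this code step by step.

Initialize: product = 1
Entering loop: for k in range(1, 6):

After execution: product = 120
120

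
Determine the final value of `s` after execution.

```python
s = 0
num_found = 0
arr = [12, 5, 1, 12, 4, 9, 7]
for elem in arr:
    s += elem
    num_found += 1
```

Let's trace through this code step by step.

Initialize: s = 0
Initialize: num_found = 0
Initialize: arr = [12, 5, 1, 12, 4, 9, 7]
Entering loop: for elem in arr:

After execution: s = 50
50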